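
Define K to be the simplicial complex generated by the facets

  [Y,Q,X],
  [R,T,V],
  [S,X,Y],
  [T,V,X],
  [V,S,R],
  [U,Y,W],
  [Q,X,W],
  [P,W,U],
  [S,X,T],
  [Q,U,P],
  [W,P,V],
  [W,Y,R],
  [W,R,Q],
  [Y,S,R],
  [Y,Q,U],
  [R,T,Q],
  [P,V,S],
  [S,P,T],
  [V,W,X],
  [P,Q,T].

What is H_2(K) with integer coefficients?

H_2 = 0.

We work with the vertex ordering P < Q < R < S < T < U < V < W < X < Y. The simplices of K, each written with vertices in increasing order, are:

  0-simplices (10): P, Q, R, S, T, U, V, W, X, Y
  1-simplices (30): PQ, PS, PT, PU, PV, PW, QR, QT, QU, QW, QX, QY, RS, RT, RV, RW, RY, ST, SV, SX, SY, TV, TX, UW, UY, VW, VX, WX, WY, XY
  2-simplices (20): PQT, PQU, PST, PSV, PUW, PVW, QRT, QRW, QUY, QWX, QXY, RSV, RSY, RTV, RWY, STX, SXY, TVX, UWY, VWX

so the chain groups are C_0 ≅ Z^10, C_1 ≅ Z^30, C_2 ≅ Z^20.

Boundary ∂_1: C_1 → C_0 is given by ∂[p,q] = [q] − [p]. For instance
  ∂QX = X − Q.
The 10×30 boundary matrix has rank 9 and Smith normal form diag(1,1,1,1,1,1,1,1,1).

Boundary ∂_2: C_2 → C_1 acts by ∂[p,q,r] = [q,r] − [p,r] + [p,q]. For instance
  ∂RWY = WY − RY + RW,
  ∂RSV = SV − RV + RS.
The 30×20 boundary matrix has rank 20 and Smith normal form diag(1,1,1,1,1,1,1,1,1,1,1,1,1,1,1,1,1,1,1,2).

Computing H_k = (kernel of ∂_k) / (image of ∂_{k+1}):

  H_2: rank ker ∂_2 − rank ∂_3 = (20 − 20) − 0 = 0, and there is no ∂_3, so H_2 ≅ 0.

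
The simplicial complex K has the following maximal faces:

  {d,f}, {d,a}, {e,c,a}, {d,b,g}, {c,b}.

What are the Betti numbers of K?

b_0 = 1, b_1 = 1, b_2 = 0.

Fix the vertex order a < b < c < d < e < f < g and write every simplex with vertices in increasing order. Then dim K = 2 and the simplices of K are:

  0-simplices (7): a, b, c, d, e, f, g
  1-simplices (9): ac, ad, ae, bc, bd, bg, ce, df, dg
  2-simplices (2): ace, bdg

so the chain groups are C_0 ≅ Z^7, C_1 ≅ Z^9, C_2 ≅ Z^2.

Boundary ∂_1: C_1 → C_0 maps an edge to its endpoints' difference, ∂[p,q] = q − p. For instance
  ∂df = f − d.
As a 7×9 matrix over Z this has rank 6, with invariant factors (1,1,1,1,1,1).

∂_2: C_2 → C_1 acts by ∂[p,q,r] = [q,r] − [p,r] + [p,q]. For instance
  ∂ace = ce − ae + ac,
  ∂bdg = dg − bg + bd.
This gives a 9×2 integer matrix of rank 2; reducing to Smith normal form yields diagonal entries (1,1).

Now H_k = ker ∂_k / im ∂_{k+1}, so:

  H_0: rank C_0 − rank ∂_1 = 7 − 6 = 1, and the invariant factors of ∂_1 are all 1, so H_0 = Z.
  H_1: rank ker ∂_1 − rank ∂_2 = (9 − 6) − 2 = 1, and the invariant factors of ∂_2 are all 1, so H_1 = Z.
  H_2: rank ker ∂_2 − rank ∂_3 = (2 − 2) − 0 = 0, and there is no ∂_3, so H_2 = 0.

Hence the Betti numbers are b_0 = 1, b_1 = 1, b_2 = 0.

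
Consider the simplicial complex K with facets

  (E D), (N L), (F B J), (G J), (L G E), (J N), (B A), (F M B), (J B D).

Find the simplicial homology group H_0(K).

H_0 ≅ Z.

Fix the vertex order A < B < D < E < F < G < J < L < M < N and write every simplex with vertices in increasing order. Then dim K = 2 and the simplices of K are:

  0-simplices (10): A, B, D, E, F, G, J, L, M, N
  1-simplices (15): AB, BD, BF, BJ, BM, DE, DJ, EG, EL, FJ, FM, GJ, GL, JN, LN
  2-simplices (4): BDJ, BFJ, BFM, EGL

Hence C_0 ≅ Z^10, C_1 ≅ Z^15, C_2 ≅ Z^4.

The boundary map ∂_1: C_1 → C_0 is given by ∂[p,q] = [q] − [p]. For instance
  ∂BF = F − B.
As a 10×15 matrix over Z this has rank 9, with invariant factors (1,1,1,1,1,1,1,1,1).

∂_2: C_2 → C_1 sends each 2-simplex [p,q,r] to [q,r] − [p,r] + [p,q]. For instance
  ∂EGL = GL − EL + EG,
  ∂BFM = FM − BM + BF.
The 15×4 boundary matrix has rank 4 and Smith normal form diag(1,1,1,1).

Computing H_k = (kernel of ∂_k) / (image of ∂_{k+1}):

  H_0: rank C_0 − rank ∂_1 = 10 − 9 = 1, and the invariant factors of ∂_1 are all 1, so H_0 = Z.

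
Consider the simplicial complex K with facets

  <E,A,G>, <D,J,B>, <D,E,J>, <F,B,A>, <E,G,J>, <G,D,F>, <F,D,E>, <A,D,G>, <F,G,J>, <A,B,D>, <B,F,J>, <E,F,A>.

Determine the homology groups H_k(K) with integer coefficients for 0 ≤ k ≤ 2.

H_0 = Z,  H_1 = Z/2,  H_2 = 0.

Take the total order A < B < D < E < F < G < J on the vertex set. Then K (dimension 2) consists of the simplices:

  0-simplices (7): A, B, D, E, F, G, J
  1-simplices (18): AB, AD, AE, AF, AG, BD, BF, BJ, DE, DF, DG, DJ, EF, EG, EJ, FG, FJ, GJ
  2-simplices (12): ABD, ABF, ADG, AEF, AEG, BDJ, BFJ, DEF, DEJ, DFG, EGJ, FGJ

Hence C_0 ≅ Z^7, C_1 ≅ Z^18, C_2 ≅ Z^12.

The boundary map ∂_1: C_1 → C_0 maps an edge to its endpoints' difference, ∂[p,q] = q − p. For instance
  ∂AE = E − A.
This gives a 7×18 integer matrix of rank 6; reducing to Smith normal form yields diagonal entries (1,1,1,1,1,1).

Boundary ∂_2: C_2 → C_1 acts by ∂[p,q,r] = [q,r] − [p,r] + [p,q]. For instance
  ∂ABD = BD − AD + AB,
  ∂AEG = EG − AG + AE.
As a 18×12 matrix over Z this has rank 12, with invariant factors (1,1,1,1,1,1,1,1,1,1,1,2).

Reading off H_k = ker ∂_k / im ∂_{k+1}:

  H_0: rank C_0 − rank ∂_1 = 7 − 6 = 1, and the invariant factors of ∂_1 are all 1, so H_0 ≅ Z.
  H_1: rank ker ∂_1 − rank ∂_2 = (18 − 6) − 12 = 0, and ∂_2 has invariant factor 2 > 1, so H_1 ≅ Z/2.
  H_2: rank ker ∂_2 − rank ∂_3 = (12 − 12) − 0 = 0, and there is no ∂_3, so H_2 ≅ 0.

(K is a triangulation of the real projective plane RP^2.)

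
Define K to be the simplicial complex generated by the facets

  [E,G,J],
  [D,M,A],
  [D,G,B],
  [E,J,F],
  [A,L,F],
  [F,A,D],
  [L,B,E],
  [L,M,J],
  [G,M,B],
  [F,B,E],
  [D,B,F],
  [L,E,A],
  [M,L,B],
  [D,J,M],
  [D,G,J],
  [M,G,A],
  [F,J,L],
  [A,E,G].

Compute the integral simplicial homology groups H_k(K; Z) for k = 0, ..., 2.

We work with the vertex ordering A < B < D < E < F < G < J < L < M. The simplices of K, each written with vertices in increasing order, are:

  0-simplices (9): A, B, D, E, F, G, J, L, M
  1-simplices (27): AD, AE, AF, AG, AL, AM, BD, BE, BF, BG, BL, BM, DF, DG, DJ, DM, EF, EG, EJ, EL, FJ, FL, GJ, GM, JL, JM, LM
  2-simplices (18): ADF, ADM, AEG, AEL, AFL, AGM, BDF, BDG, BEF, BEL, BGM, BLM, DGJ, DJM, EFJ, EGJ, FJL, JLM

Hence C_0 ≅ Z^9, C_1 ≅ Z^27, C_2 ≅ Z^18.

∂_1: C_1 → C_0 maps an edge to its endpoints' difference, ∂[p,q] = q − p. For instance
  ∂BD = D − B.
The 9×27 boundary matrix has rank 8 and Smith normal form diag(1,1,1,1,1,1,1,1).

Boundary ∂_2: C_2 → C_1 sends each 2-simplex [p,q,r] to [q,r] − [p,r] + [p,q]. For instance
  ∂AGM = GM − AM + AG,
  ∂DJM = JM − DM + DJ.
This gives a 27×18 integer matrix of rank 18; reducing to Smith normal form yields diagonal entries (1,1,1,1,1,1,1,1,1,1,1,1,1,1,1,1,1,2).

From H_k ≅ ker(∂_k) / im(∂_{k+1}) we obtain:

  H_0: rank C_0 − rank ∂_1 = 9 − 8 = 1, and the invariant factors of ∂_1 are all 1, so H_0 = Z.
  H_1: rank ker ∂_1 − rank ∂_2 = (27 − 8) − 18 = 1, and ∂_2 has invariant factor 2 > 1, so H_1 = Z ⊕ Z/2.
  H_2: rank ker ∂_2 − rank ∂_3 = (18 − 18) − 0 = 0, and there is no ∂_3, so H_2 = 0.

As a check, the Euler characteristic is 9 − 27 + 18 = 0, which agrees with 1 − 1 + 0 = 0.

H_0 ≅ Z,  H_1 ≅ Z ⊕ Z/2,  H_2 = 0.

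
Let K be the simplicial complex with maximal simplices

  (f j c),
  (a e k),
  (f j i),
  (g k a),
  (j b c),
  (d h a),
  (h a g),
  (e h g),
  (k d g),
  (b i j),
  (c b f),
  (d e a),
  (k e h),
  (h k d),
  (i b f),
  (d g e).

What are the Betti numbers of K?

Fix the vertex order a < b < c < d < e < f < g < h < i < j < k and write every simplex with vertices in increasing order. Then dim K = 2 and the simplices of K are:

  0-simplices (11): a, b, c, d, e, f, g, h, i, j, k
  1-simplices (24): ad, ae, ag, ah, ak, bc, bf, bi, bj, cf, cj, de, dg, dh, dk, eg, eh, ek, fi, fj, gh, gk, hk, ij
  2-simplices (16): ade, adh, aek, agh, agk, bcf, bcj, bfi, bij, cfj, deg, dgk, dhk, egh, ehk, fij

giving chain groups C_0 ≅ Z^11, C_1 ≅ Z^24, C_2 ≅ Z^16.

The boundary map ∂_1: C_1 → C_0 maps an edge to its endpoints' difference, ∂[p,q] = q − p. For instance
  ∂bi = i − b.
The resulting 11×24 matrix has rank 9, and its Smith normal form has invariant factors (1,1,1,1,1,1,1,1,1).

Boundary ∂_2: C_2 → C_1 acts by ∂[p,q,r] = [q,r] − [p,r] + [p,q]. For instance
  ∂deg = eg − dg + de,
  ∂bij = ij − bj + bi.
The 24×16 boundary matrix has rank 15 and Smith normal form diag(1,1,1,1,1,1,1,1,1,1,1,1,1,1,2).

From H_k ≅ ker(∂_k) / im(∂_{k+1}) we obtain:

  H_0: rank C_0 − rank ∂_1 = 11 − 9 = 2, and the invariant factors of ∂_1 are all 1, so H_0 = Z^2.
  H_1: rank ker ∂_1 − rank ∂_2 = (24 − 9) − 15 = 0, and ∂_2 has invariant factor 2 > 1, so H_1 = Z/2.
  H_2: rank ker ∂_2 − rank ∂_3 = (16 − 15) − 0 = 1, and there is no ∂_3, so H_2 = Z.

As a check, the Euler characteristic is 11 − 24 + 16 = 3, which agrees with 2 − 0 + 1 = 3.
(K is a triangulation of the disjoint union of the 2-sphere S^2 and the real projective plane RP^2.)

Hence the Betti numbers are b_0 = 2, b_1 = 0, b_2 = 1.

b_0 = 2, b_1 = 0, b_2 = 1.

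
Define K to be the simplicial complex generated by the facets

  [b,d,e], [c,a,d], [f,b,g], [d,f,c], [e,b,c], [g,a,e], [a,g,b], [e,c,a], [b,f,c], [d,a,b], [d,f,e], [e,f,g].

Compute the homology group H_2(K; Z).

Take the total order a < b < c < d < e < f < g on the vertex set. Then K (dimension 2) consists of the simplices:

  0-simplices (7): a, b, c, d, e, f, g
  1-simplices (18): ab, ac, ad, ae, ag, bc, bd, be, bf, bg, cd, ce, cf, de, df, ef, eg, fg
  2-simplices (12): abd, abg, acd, ace, aeg, bce, bcf, bde, bfg, cdf, def, efg

giving chain groups C_0 ≅ Z^7, C_1 ≅ Z^18, C_2 ≅ Z^12.

∂_1: C_1 → C_0 sends each edge [p,q] (with p < q) to q − p.
The resulting 7×18 matrix has rank 6, and its Smith normal form has invariant factors (1,1,1,1,1,1).

The boundary map ∂_2: C_2 → C_1 acts by ∂[p,q,r] = [q,r] − [p,r] + [p,q]. For instance
  ∂cdf = df − cf + cd,
  ∂def = ef − df + de.
The 18×12 boundary matrix has rank 12 and Smith normal form diag(1,1,1,1,1,1,1,1,1,1,1,2).

From H_k ≅ ker(∂_k) / im(∂_{k+1}) we obtain:

  H_2: rank ker ∂_2 − rank ∂_3 = (12 − 12) − 0 = 0, and there is no ∂_3, so H_2 ≅ 0.

(K is a triangulation of the real projective plane RP^2.)

H_2 = 0.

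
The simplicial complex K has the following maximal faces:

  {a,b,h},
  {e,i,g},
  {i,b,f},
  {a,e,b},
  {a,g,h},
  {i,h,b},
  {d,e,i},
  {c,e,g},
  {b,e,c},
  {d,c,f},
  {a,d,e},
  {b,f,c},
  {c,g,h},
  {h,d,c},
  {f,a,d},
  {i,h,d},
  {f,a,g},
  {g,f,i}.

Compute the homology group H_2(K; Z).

H_2 ≅ Z.

K has 9 vertices, 27 edges, 18 triangles.
rank ∂_2 = 17, rank ∂_3 = 0 ⇒ b_2 = 18 − 17 − 0 = 1. So H_2 ≅ Z.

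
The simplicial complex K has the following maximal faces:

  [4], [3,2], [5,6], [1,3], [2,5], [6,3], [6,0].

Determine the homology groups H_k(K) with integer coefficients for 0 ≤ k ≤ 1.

Take the total order 0 < 1 < 2 < 3 < 4 < 5 < 6 on the vertex set. Then K (dimension 1) consists of the simplices:

  0-simplices (7): [0], [1], [2], [3], [4], [5], [6]
  1-simplices (6): [0,6], [1,3], [2,3], [2,5], [3,6], [5,6]

Hence C_0 ≅ Z^7, C_1 ≅ Z^6.

Boundary ∂_1: C_1 → C_0 maps an edge to its endpoints' difference, ∂[p,q] = q − p. For instance
  ∂[3,6] = [6] − [3].
This gives a 7×6 integer matrix of rank 5; reducing to Smith normal form yields diagonal entries (1,1,1,1,1).

Reading off H_k = ker ∂_k / im ∂_{k+1}:

  H_0: rank C_0 − rank ∂_1 = 7 − 5 = 2, and the invariant factors of ∂_1 are all 1, so H_0 ≅ Z^2.
  H_1: rank ker ∂_1 − rank ∂_2 = (6 − 5) − 0 = 1, and there is no ∂_2, so H_1 ≅ Z.

H_0 ≅ Z^2,  H_1 ≅ Z.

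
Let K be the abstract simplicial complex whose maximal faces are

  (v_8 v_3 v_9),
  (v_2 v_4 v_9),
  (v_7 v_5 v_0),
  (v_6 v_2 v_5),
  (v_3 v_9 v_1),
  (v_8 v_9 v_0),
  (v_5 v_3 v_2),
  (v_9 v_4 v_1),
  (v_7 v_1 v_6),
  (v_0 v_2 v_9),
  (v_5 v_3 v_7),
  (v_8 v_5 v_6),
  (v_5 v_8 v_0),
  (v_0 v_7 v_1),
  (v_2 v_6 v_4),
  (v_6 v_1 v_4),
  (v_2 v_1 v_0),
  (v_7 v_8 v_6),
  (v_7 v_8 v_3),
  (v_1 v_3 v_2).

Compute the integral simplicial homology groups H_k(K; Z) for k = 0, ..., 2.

Fix the vertex order v_0 < v_1 < v_2 < v_3 < v_4 < v_5 < v_6 < v_7 < v_8 < v_9 and write every simplex with vertices in increasing order. Then dim K = 2 and the simplices of K are:

  0-simplices (10): [v_0], [v_1], [v_2], [v_3], [v_4], [v_5], [v_6], [v_7], [v_8], [v_9]
  1-simplices (30): (30 of them)
  2-simplices (20): (20 of them)

so the chain groups are C_0 ≅ Z^10, C_1 ≅ Z^30, C_2 ≅ Z^20.

Boundary ∂_1: C_1 → C_0 maps an edge to its endpoints' difference, ∂[p,q] = q − p. For instance
  ∂[v_0,v_8] = [v_8] − [v_0].
This gives a 10×30 integer matrix of rank 9; reducing to Smith normal form yields diagonal entries (1,1,1,1,1,1,1,1,1).

∂_2: C_2 → C_1 sends each 2-simplex [p,q,r] to [q,r] − [p,r] + [p,q]. For instance
  ∂[v_0,v_5,v_8] = [v_5,v_8] − [v_0,v_8] + [v_0,v_5],
  ∂[v_6,v_7,v_8] = [v_7,v_8] − [v_6,v_8] + [v_6,v_7].
The 30×20 boundary matrix has rank 20 and Smith normal form diag(1,1,1,1,1,1,1,1,1,1,1,1,1,1,1,1,1,1,1,2).

Computing H_k = (kernel of ∂_k) / (image of ∂_{k+1}):

  H_0: rank C_0 − rank ∂_1 = 10 − 9 = 1, and the invariant factors of ∂_1 are all 1, so H_0 = Z.
  H_1: rank ker ∂_1 − rank ∂_2 = (30 − 9) − 20 = 1, and ∂_2 has invariant factor 2 > 1, so H_1 = Z ⊕ Z/2.
  H_2: rank ker ∂_2 − rank ∂_3 = (20 − 20) − 0 = 0, and there is no ∂_3, so H_2 = 0.

H_0 ≅ Z,  H_1 ≅ Z ⊕ Z/2,  H_2 = 0.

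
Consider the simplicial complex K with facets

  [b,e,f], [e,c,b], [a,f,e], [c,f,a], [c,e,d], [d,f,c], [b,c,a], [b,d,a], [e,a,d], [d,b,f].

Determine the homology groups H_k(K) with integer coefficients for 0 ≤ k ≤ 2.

H_0 = Z,  H_1 = Z/2Z,  H_2 = 0.

Fix the vertex order a < b < c < d < e < f and write every simplex with vertices in increasing order. Then dim K = 2 and the simplices of K are:

  0-simplices (6): a, b, c, d, e, f
  1-simplices (15): ab, ac, ad, ae, af, bc, bd, be, bf, cd, ce, cf, de, df, ef
  2-simplices (10): abc, abd, acf, ade, aef, bce, bdf, bef, cde, cdf

so the chain groups are C_0 ≅ Z^6, C_1 ≅ Z^15, C_2 ≅ Z^10.

The boundary map ∂_1: C_1 → C_0 is given by ∂[p,q] = [q] − [p]. For instance
  ∂cf = f − c.
As a 6×15 matrix over Z this has rank 5, with invariant factors (1,1,1,1,1).

Boundary ∂_2: C_2 → C_1 maps a triangle to the signed sum of its edges. For instance
  ∂ade = de − ae + ad,
  ∂abd = bd − ad + ab.
The 15×10 boundary matrix has rank 10 and Smith normal form diag(1,1,1,1,1,1,1,1,1,2).

Now H_k = ker ∂_k / im ∂_{k+1}, so:

  H_0: rank C_0 − rank ∂_1 = 6 − 5 = 1, and the invariant factors of ∂_1 are all 1, so H_0 ≅ Z.
  H_1: rank ker ∂_1 − rank ∂_2 = (15 − 5) − 10 = 0, and ∂_2 has invariant factor 2 > 1, so H_1 ≅ Z/2Z.
  H_2: rank ker ∂_2 − rank ∂_3 = (10 − 10) − 0 = 0, and there is no ∂_3, so H_2 ≅ 0.

As a check, the Euler characteristic is 6 − 15 + 10 = 1, which agrees with 1 − 0 + 0 = 1.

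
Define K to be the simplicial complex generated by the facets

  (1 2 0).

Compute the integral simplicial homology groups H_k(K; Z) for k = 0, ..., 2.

H_0 = Z,  H_1 = 0,  H_2 = 0.

We work with the vertex ordering 0 < 1 < 2. The simplices of K, each written with vertices in increasing order, are:

  0-simplices (3): [0], [1], [2]
  1-simplices (3): [0,1], [0,2], [1,2]
  2-simplices (1): [0,1,2]

giving chain groups C_0 ≅ Z^3, C_1 ≅ Z^3, C_2 ≅ Z^1.

∂_1: C_1 → C_0 maps an edge to its endpoints' difference, ∂[p,q] = q − p. For instance
  ∂[0,1] = [1] − [0].
As a 3×3 matrix over Z this has rank 2, with invariant factors (1,1).

The boundary map ∂_2: C_2 → C_1 acts by ∂[p,q,r] = [q,r] − [p,r] + [p,q]. For instance
  ∂[0,1,2] = [1,2] − [0,2] + [0,1].
This gives a 3×1 integer matrix of rank 1; reducing to Smith normal form yields diagonal entries (1).

From H_k ≅ ker(∂_k) / im(∂_{k+1}) we obtain:

  H_0: rank C_0 − rank ∂_1 = 3 − 2 = 1, and the invariant factors of ∂_1 are all 1, so H_0 ≅ Z.
  H_1: rank ker ∂_1 − rank ∂_2 = (3 − 2) − 1 = 0, and the invariant factors of ∂_2 are all 1, so H_1 ≅ 0.
  H_2: rank ker ∂_2 − rank ∂_3 = (1 − 1) − 0 = 0, and there is no ∂_3, so H_2 ≅ 0.

(K is a triangulation of the 2-simplex.)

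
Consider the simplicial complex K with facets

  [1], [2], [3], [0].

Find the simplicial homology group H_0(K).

K has 4 vertices.
rank ∂_0 = 0, rank ∂_1 = 0 ⇒ b_0 = 4 − 0 − 0 = 4. So H_0 ≅ Z^4.

H_0 ≅ Z^4.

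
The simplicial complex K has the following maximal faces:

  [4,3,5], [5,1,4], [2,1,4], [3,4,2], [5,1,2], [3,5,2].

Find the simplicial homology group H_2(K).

K has 5 vertices, 9 edges, 6 triangles.
rank ∂_2 = 5, rank ∂_3 = 0 ⇒ b_2 = 6 − 5 − 0 = 1. So H_2 = Z.

H_2 ≅ Z.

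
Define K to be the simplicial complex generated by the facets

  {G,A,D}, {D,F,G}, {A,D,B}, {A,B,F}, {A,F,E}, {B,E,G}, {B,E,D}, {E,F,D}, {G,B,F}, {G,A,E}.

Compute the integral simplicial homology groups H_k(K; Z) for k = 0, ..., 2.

H_0 ≅ Z,  H_1 ≅ Z/2Z,  H_2 = 0.

We work with the vertex ordering A < B < D < E < F < G. The simplices of K, each written with vertices in increasing order, are:

  0-simplices (6): A, B, D, E, F, G
  1-simplices (15): AB, AD, AE, AF, AG, BD, BE, BF, BG, DE, DF, DG, EF, EG, FG
  2-simplices (10): ABD, ABF, ADG, AEF, AEG, BDE, BEG, BFG, DEF, DFG

so the chain groups are C_0 ≅ Z^6, C_1 ≅ Z^15, C_2 ≅ Z^10.

Boundary ∂_1: C_1 → C_0 sends each edge [p,q] (with p < q) to q − p.
The 6×15 boundary matrix has rank 5 and Smith normal form diag(1,1,1,1,1).

The boundary map ∂_2: C_2 → C_1 acts by ∂[p,q,r] = [q,r] − [p,r] + [p,q]. For instance
  ∂BFG = FG − BG + BF,
  ∂AEF = EF − AF + AE.
The 15×10 boundary matrix has rank 10 and Smith normal form diag(1,1,1,1,1,1,1,1,1,2).

From H_k ≅ ker(∂_k) / im(∂_{k+1}) we obtain:

  H_0: rank C_0 − rank ∂_1 = 6 − 5 = 1, and the invariant factors of ∂_1 are all 1, so H_0 = Z.
  H_1: rank ker ∂_1 − rank ∂_2 = (15 − 5) − 10 = 0, and ∂_2 has invariant factor 2 > 1, so H_1 = Z/2Z.
  H_2: rank ker ∂_2 − rank ∂_3 = (10 − 10) − 0 = 0, and there is no ∂_3, so H_2 = 0.

As a check, the Euler characteristic is 6 − 15 + 10 = 1, which agrees with 1 − 0 + 0 = 1.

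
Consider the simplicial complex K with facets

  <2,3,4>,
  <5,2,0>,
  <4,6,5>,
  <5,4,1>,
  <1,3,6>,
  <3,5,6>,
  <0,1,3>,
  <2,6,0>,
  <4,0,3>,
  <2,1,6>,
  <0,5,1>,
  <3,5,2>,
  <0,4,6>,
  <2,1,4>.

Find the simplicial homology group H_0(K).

H_0 = Z.

We work with the vertex ordering 0 < 1 < 2 < 3 < 4 < 5 < 6. The simplices of K, each written with vertices in increasing order, are:

  0-simplices (7): [0], [1], [2], [3], [4], [5], [6]
  1-simplices (21): [0,1], [0,2], [0,3], [0,4], [0,5], [0,6], [1,2], [1,3], [1,4], [1,5], [1,6], [2,3], [2,4], [2,5], [2,6], [3,4], [3,5], [3,6], [4,5], [4,6], [5,6]
  2-simplices (14): [0,1,3], [0,1,5], [0,2,5], [0,2,6], [0,3,4], [0,4,6], [1,2,4], [1,2,6], [1,3,6], [1,4,5], [2,3,4], [2,3,5], [3,5,6], [4,5,6]

so the chain groups are C_0 ≅ Z^7, C_1 ≅ Z^21, C_2 ≅ Z^14.

∂_1: C_1 → C_0 maps an edge to its endpoints' difference, ∂[p,q] = q − p.
The resulting 7×21 matrix has rank 6, and its Smith normal form has invariant factors (1,1,1,1,1,1).

Boundary ∂_2: C_2 → C_1 acts by ∂[p,q,r] = [q,r] − [p,r] + [p,q]. For instance
  ∂[0,1,5] = [1,5] − [0,5] + [0,1],
  ∂[3,5,6] = [5,6] − [3,6] + [3,5].
The 21×14 boundary matrix has rank 13 and Smith normal form diag(1,1,1,1,1,1,1,1,1,1,1,1,1).

Reading off H_k = ker ∂_k / im ∂_{k+1}:

  H_0: rank C_0 − rank ∂_1 = 7 − 6 = 1, and the invariant factors of ∂_1 are all 1, so H_0 = Z.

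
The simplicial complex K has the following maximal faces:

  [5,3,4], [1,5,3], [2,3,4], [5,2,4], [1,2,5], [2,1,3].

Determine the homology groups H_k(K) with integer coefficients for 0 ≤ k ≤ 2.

Fix the vertex order 1 < 2 < 3 < 4 < 5 and write every simplex with vertices in increasing order. Then dim K = 2 and the simplices of K are:

  0-simplices (5): [1], [2], [3], [4], [5]
  1-simplices (9): [1,2], [1,3], [1,5], [2,3], [2,4], [2,5], [3,4], [3,5], [4,5]
  2-simplices (6): [1,2,3], [1,2,5], [1,3,5], [2,3,4], [2,4,5], [3,4,5]

giving chain groups C_0 ≅ Z^5, C_1 ≅ Z^9, C_2 ≅ Z^6.

Boundary ∂_1: C_1 → C_0 sends each edge [p,q] (with p < q) to q − p. For instance
  ∂[2,5] = [5] − [2].
This gives a 5×9 integer matrix of rank 4; reducing to Smith normal form yields diagonal entries (1,1,1,1).

∂_2: C_2 → C_1 maps a triangle to the signed sum of its edges. For instance
  ∂[2,3,4] = [3,4] − [2,4] + [2,3],
  ∂[3,4,5] = [4,5] − [3,5] + [3,4].
The 9×6 boundary matrix has rank 5 and Smith normal form diag(1,1,1,1,1).

Now H_k = ker ∂_k / im ∂_{k+1}, so:

  H_0: rank C_0 − rank ∂_1 = 5 − 4 = 1, and the invariant factors of ∂_1 are all 1, so H_0 ≅ Z.
  H_1: rank ker ∂_1 − rank ∂_2 = (9 − 4) − 5 = 0, and the invariant factors of ∂_2 are all 1, so H_1 ≅ 0.
  H_2: rank ker ∂_2 − rank ∂_3 = (6 − 5) − 0 = 1, and there is no ∂_3, so H_2 ≅ Z.

As a check, the Euler characteristic is 5 − 9 + 6 = 2, which agrees with 1 − 0 + 1 = 2.

H_0 = Z,  H_1 = 0,  H_2 = Z.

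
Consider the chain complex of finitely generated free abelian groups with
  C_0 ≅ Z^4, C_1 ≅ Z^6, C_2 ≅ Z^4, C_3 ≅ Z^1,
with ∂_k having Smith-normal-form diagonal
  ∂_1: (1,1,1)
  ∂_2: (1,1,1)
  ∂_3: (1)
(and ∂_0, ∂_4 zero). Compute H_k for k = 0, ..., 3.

H_0: b_0 = 4 − 0 − 3 = 1; torsion from ∂_1 factors > 1: none. So H_0 = Z.
H_1: b_1 = 6 − 3 − 3 = 0; torsion from ∂_2 factors > 1: none. So H_1 = 0.
H_2: b_2 = 4 − 3 − 1 = 0; torsion from ∂_3 factors > 1: none. So H_2 = 0.
H_3: b_3 = 1 − 1 − 0 = 0; torsion from ∂_4 factors > 1: none. So H_3 = 0.

H_0 = Z,  H_1 = 0,  H_2 = 0,  H_3 = 0.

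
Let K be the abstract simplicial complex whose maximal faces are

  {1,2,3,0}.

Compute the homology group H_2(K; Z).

H_2 = 0.

Order the vertices as 0 < 1 < 2 < 3. Listing each simplex with vertices in this order, K has dimension 3 with simplices:

  0-simplices (4): [0], [1], [2], [3]
  1-simplices (6): [0,1], [0,2], [0,3], [1,2], [1,3], [2,3]
  2-simplices (4): [0,1,2], [0,1,3], [0,2,3], [1,2,3]
  3-simplices (1): [0,1,2,3]

so the chain groups are C_0 ≅ Z^4, C_1 ≅ Z^6, C_2 ≅ Z^4, C_3 ≅ Z^1.

Boundary ∂_1: C_1 → C_0 sends each edge [p,q] (with p < q) to q − p.
This gives a 4×6 integer matrix of rank 3; reducing to Smith normal form yields diagonal entries (1,1,1).

The boundary map ∂_2: C_2 → C_1 maps a triangle to the signed sum of its edges. For instance
  ∂[0,1,2] = [1,2] − [0,2] + [0,1],
  ∂[0,2,3] = [2,3] − [0,3] + [0,2].
This gives a 6×4 integer matrix of rank 3; reducing to Smith normal form yields diagonal entries (1,1,1).

∂_3: C_3 → C_2 sends each 3-simplex σ to the alternating sum Σ_i (−1)^i (σ with its i-th vertex removed). For instance
  ∂[0,1,2,3] = [1,2,3] − [0,2,3] + [0,1,3] − [0,1,2].
This gives a 4×1 integer matrix of rank 1; reducing to Smith normal form yields diagonal entries (1).

Now H_k = ker ∂_k / im ∂_{k+1}, so:

  H_2: rank ker ∂_2 − rank ∂_3 = (4 − 3) − 1 = 0, and the invariant factors of ∂_3 are all 1, so H_2 ≅ 0.

(K is a triangulation of the 3-simplex.)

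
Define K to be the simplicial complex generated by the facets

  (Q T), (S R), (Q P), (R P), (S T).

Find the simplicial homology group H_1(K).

H_1 ≅ Z.

Take the total order P < Q < R < S < T on the vertex set. Then K (dimension 1) consists of the simplices:

  0-simplices (5): P, Q, R, S, T
  1-simplices (5): PQ, PR, QT, RS, ST

so the chain groups are C_0 ≅ Z^5, C_1 ≅ Z^5.

The boundary map ∂_1: C_1 → C_0 sends each edge [p,q] (with p < q) to q − p.
The 5×5 boundary matrix has rank 4 and Smith normal form diag(1,1,1,1).

Now H_k = ker ∂_k / im ∂_{k+1}, so:

  H_1: rank ker ∂_1 − rank ∂_2 = (5 − 4) − 0 = 1, and there is no ∂_2, so H_1 ≅ Z.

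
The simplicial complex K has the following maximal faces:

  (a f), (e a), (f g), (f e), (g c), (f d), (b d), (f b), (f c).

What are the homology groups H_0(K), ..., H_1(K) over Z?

H_0 = Z,  H_1 = Z^3.

We work with the vertex ordering a < b < c < d < e < f < g. The simplices of K, each written with vertices in increasing order, are:

  0-simplices (7): a, b, c, d, e, f, g
  1-simplices (9): ae, af, bd, bf, cf, cg, df, ef, fg

Hence C_0 ≅ Z^7, C_1 ≅ Z^9.

The boundary map ∂_1: C_1 → C_0 is given by ∂[p,q] = [q] − [p]. For instance
  ∂ef = f − e.
As a 7×9 matrix over Z this has rank 6, with invariant factors (1,1,1,1,1,1).

Reading off H_k = ker ∂_k / im ∂_{k+1}:

  H_0: rank C_0 − rank ∂_1 = 7 − 6 = 1, and the invariant factors of ∂_1 are all 1, so H_0 ≅ Z.
  H_1: rank ker ∂_1 − rank ∂_2 = (9 − 6) − 0 = 3, and there is no ∂_2, so H_1 ≅ Z^3.

As a check, the Euler characteristic is 7 − 9 = -2, which agrees with 1 − 3 = -2.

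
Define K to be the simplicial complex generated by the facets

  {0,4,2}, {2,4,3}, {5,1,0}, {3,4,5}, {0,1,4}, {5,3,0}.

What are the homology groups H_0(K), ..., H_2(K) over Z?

Order the vertices as 0 < 1 < 2 < 3 < 4 < 5. Listing each simplex with vertices in this order, K has dimension 2 with simplices:

  0-simplices (6): [0], [1], [2], [3], [4], [5]
  1-simplices (12): [0,1], [0,2], [0,3], [0,4], [0,5], [1,4], [1,5], [2,3], [2,4], [3,4], [3,5], [4,5]
  2-simplices (6): [0,1,4], [0,1,5], [0,2,4], [0,3,5], [2,3,4], [3,4,5]

giving chain groups C_0 ≅ Z^6, C_1 ≅ Z^12, C_2 ≅ Z^6.

Boundary ∂_1: C_1 → C_0 sends each edge [p,q] (with p < q) to q − p.
The 6×12 boundary matrix has rank 5 and Smith normal form diag(1,1,1,1,1).

Boundary ∂_2: C_2 → C_1 acts by ∂[p,q,r] = [q,r] − [p,r] + [p,q]. For instance
  ∂[0,2,4] = [2,4] − [0,4] + [0,2],
  ∂[0,1,5] = [1,5] − [0,5] + [0,1].
The 12×6 boundary matrix has rank 6 and Smith normal form diag(1,1,1,1,1,1).

Now H_k = ker ∂_k / im ∂_{k+1}, so:

  H_0: rank C_0 − rank ∂_1 = 6 − 5 = 1, and the invariant factors of ∂_1 are all 1, so H_0 = Z.
  H_1: rank ker ∂_1 − rank ∂_2 = (12 − 5) − 6 = 1, and the invariant factors of ∂_2 are all 1, so H_1 = Z.
  H_2: rank ker ∂_2 − rank ∂_3 = (6 − 6) − 0 = 0, and there is no ∂_3, so H_2 = 0.

As a check, the Euler characteristic is 6 − 12 + 6 = 0, which agrees with 1 − 1 + 0 = 0.
(K is a triangulation of the cylinder S^1 x I.)

H_0 ≅ Z,  H_1 ≅ Z,  H_2 = 0.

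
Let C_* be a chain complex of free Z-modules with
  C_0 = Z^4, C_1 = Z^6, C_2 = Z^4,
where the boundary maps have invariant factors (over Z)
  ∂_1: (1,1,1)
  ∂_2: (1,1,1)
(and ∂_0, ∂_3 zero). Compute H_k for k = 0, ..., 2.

H_0: b_0 = 4 − 0 − 3 = 1; torsion from ∂_1 factors > 1: none. So H_0 = Z.
H_1: b_1 = 6 − 3 − 3 = 0; torsion from ∂_2 factors > 1: none. So H_1 = 0.
H_2: b_2 = 4 − 3 − 0 = 1; torsion from ∂_3 factors > 1: none. So H_2 = Z.

H_0 = Z,  H_1 = 0,  H_2 = Z.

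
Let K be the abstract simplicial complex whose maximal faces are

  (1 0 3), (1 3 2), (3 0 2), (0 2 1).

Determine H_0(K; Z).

Take the total order 0 < 1 < 2 < 3 on the vertex set. Then K (dimension 2) consists of the simplices:

  0-simplices (4): [0], [1], [2], [3]
  1-simplices (6): [0,1], [0,2], [0,3], [1,2], [1,3], [2,3]
  2-simplices (4): [0,1,2], [0,1,3], [0,2,3], [1,2,3]

so the chain groups are C_0 ≅ Z^4, C_1 ≅ Z^6, C_2 ≅ Z^4.

∂_1: C_1 → C_0 maps an edge to its endpoints' difference, ∂[p,q] = q − p. For instance
  ∂[2,3] = [3] − [2].
The 4×6 boundary matrix has rank 3 and Smith normal form diag(1,1,1).

∂_2: C_2 → C_1 acts by ∂[p,q,r] = [q,r] − [p,r] + [p,q]. For instance
  ∂[0,2,3] = [2,3] − [0,3] + [0,2],
  ∂[0,1,3] = [1,3] − [0,3] + [0,1].
The 6×4 boundary matrix has rank 3 and Smith normal form diag(1,1,1).

Computing H_k = (kernel of ∂_k) / (image of ∂_{k+1}):

  H_0: rank C_0 − rank ∂_1 = 4 − 3 = 1, and the invariant factors of ∂_1 are all 1, so H_0 ≅ Z.

H_0 ≅ Z.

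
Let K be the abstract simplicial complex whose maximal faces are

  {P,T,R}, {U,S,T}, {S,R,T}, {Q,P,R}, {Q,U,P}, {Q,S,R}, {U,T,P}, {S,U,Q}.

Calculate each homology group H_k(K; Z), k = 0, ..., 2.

K has 6 vertices, 12 edges, 8 triangles.
rank ∂_0 = 0, rank ∂_1 = 5 ⇒ b_0 = 6 − 0 − 5 = 1; all invariant factors of ∂_1 are 1 so no torsion. So H_0 = Z.
rank ∂_1 = 5, rank ∂_2 = 7 ⇒ b_1 = 12 − 5 − 7 = 0; all invariant factors of ∂_2 are 1 so no torsion. So H_1 = 0.
rank ∂_2 = 7, rank ∂_3 = 0 ⇒ b_2 = 8 − 7 − 0 = 1. So H_2 = Z.

H_0 ≅ Z,  H_1 = 0,  H_2 ≅ Z.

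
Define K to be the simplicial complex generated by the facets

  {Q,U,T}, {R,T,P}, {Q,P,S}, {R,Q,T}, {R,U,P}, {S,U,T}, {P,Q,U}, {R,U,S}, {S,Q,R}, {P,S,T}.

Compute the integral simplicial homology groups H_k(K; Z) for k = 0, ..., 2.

H_0 = Z,  H_1 = Z_2,  H_2 = 0.

Take the total order P < Q < R < S < T < U on the vertex set. Then K (dimension 2) consists of the simplices:

  0-simplices (6): P, Q, R, S, T, U
  1-simplices (15): PQ, PR, PS, PT, PU, QR, QS, QT, QU, RS, RT, RU, ST, SU, TU
  2-simplices (10): PQS, PQU, PRT, PRU, PST, QRS, QRT, QTU, RSU, STU

Hence C_0 ≅ Z^6, C_1 ≅ Z^15, C_2 ≅ Z^10.

Boundary ∂_1: C_1 → C_0 maps an edge to its endpoints' difference, ∂[p,q] = q − p.
The 6×15 boundary matrix has rank 5 and Smith normal form diag(1,1,1,1,1).

The boundary map ∂_2: C_2 → C_1 sends each 2-simplex [p,q,r] to [q,r] − [p,r] + [p,q]. For instance
  ∂QRS = RS − QS + QR,
  ∂PRT = RT − PT + PR.
The resulting 15×10 matrix has rank 10, and its Smith normal form has invariant factors (1,1,1,1,1,1,1,1,1,2).

Reading off H_k = ker ∂_k / im ∂_{k+1}:

  H_0: rank C_0 − rank ∂_1 = 6 − 5 = 1, and the invariant factors of ∂_1 are all 1, so H_0 = Z.
  H_1: rank ker ∂_1 − rank ∂_2 = (15 − 5) − 10 = 0, and ∂_2 has invariant factor 2 > 1, so H_1 = Z_2.
  H_2: rank ker ∂_2 − rank ∂_3 = (10 − 10) − 0 = 0, and there is no ∂_3, so H_2 = 0.

As a check, the Euler characteristic is 6 − 15 + 10 = 1, which agrees with 1 − 0 + 0 = 1.
(K is a triangulation of the real projective plane RP^2.)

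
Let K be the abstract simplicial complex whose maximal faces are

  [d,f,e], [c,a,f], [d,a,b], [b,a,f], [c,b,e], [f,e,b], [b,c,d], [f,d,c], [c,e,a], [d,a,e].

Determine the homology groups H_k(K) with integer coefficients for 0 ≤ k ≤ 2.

H_0 ≅ Z,  H_1 ≅ Z/2,  H_2 = 0.

K has 6 vertices, 15 edges, 10 triangles.
rank ∂_0 = 0, rank ∂_1 = 5 ⇒ b_0 = 6 − 0 − 5 = 1; all invariant factors of ∂_1 are 1 so no torsion. So H_0 = Z.
rank ∂_1 = 5, rank ∂_2 = 10 ⇒ b_1 = 15 − 5 − 10 = 0; ∂_2 has invariant factor(s) [2] giving torsion. So H_1 = Z/2.
rank ∂_2 = 10, rank ∂_3 = 0 ⇒ b_2 = 10 − 10 − 0 = 0. So H_2 = 0.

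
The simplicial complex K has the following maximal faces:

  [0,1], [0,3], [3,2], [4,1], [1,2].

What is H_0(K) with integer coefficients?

We work with the vertex ordering 0 < 1 < 2 < 3 < 4. The simplices of K, each written with vertices in increasing order, are:

  0-simplices (5): [0], [1], [2], [3], [4]
  1-simplices (5): [0,1], [0,3], [1,2], [1,4], [2,3]

giving chain groups C_0 ≅ Z^5, C_1 ≅ Z^5.

Boundary ∂_1: C_1 → C_0 is given by ∂[p,q] = [q] − [p]. For instance
  ∂[2,3] = [3] − [2].
This gives a 5×5 integer matrix of rank 4; reducing to Smith normal form yields diagonal entries (1,1,1,1).

Computing H_k = (kernel of ∂_k) / (image of ∂_{k+1}):

  H_0: rank C_0 − rank ∂_1 = 5 − 4 = 1, and the invariant factors of ∂_1 are all 1, so H_0 ≅ Z.

H_0 = Z.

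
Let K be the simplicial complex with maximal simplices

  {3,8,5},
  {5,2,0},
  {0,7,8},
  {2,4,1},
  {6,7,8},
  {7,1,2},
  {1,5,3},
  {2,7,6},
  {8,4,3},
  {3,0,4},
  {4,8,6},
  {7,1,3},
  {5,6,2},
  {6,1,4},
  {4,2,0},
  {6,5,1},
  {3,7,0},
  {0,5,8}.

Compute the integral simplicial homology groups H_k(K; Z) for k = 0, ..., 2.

Fix the vertex order 0 < 1 < 2 < 3 < 4 < 5 < 6 < 7 < 8 and write every simplex with vertices in increasing order. Then dim K = 2 and the simplices of K are:

  0-simplices (9): [0], [1], [2], [3], [4], [5], [6], [7], [8]
  1-simplices (27): (27 of them)
  2-simplices (18): [0,2,4], [0,2,5], [0,3,4], [0,3,7], [0,5,8], [0,7,8], [1,2,4], [1,2,7], [1,3,5], [1,3,7], [1,4,6], [1,5,6], [2,5,6], [2,6,7], [3,4,8], [3,5,8], [4,6,8], [6,7,8]

Hence C_0 ≅ Z^9, C_1 ≅ Z^27, C_2 ≅ Z^18.

The boundary map ∂_1: C_1 → C_0 sends each edge [p,q] (with p < q) to q − p.
As a 9×27 matrix over Z this has rank 8, with invariant factors (1,1,1,1,1,1,1,1).

Boundary ∂_2: C_2 → C_1 maps a triangle to the signed sum of its edges. For instance
  ∂[3,5,8] = [5,8] − [3,8] + [3,5],
  ∂[1,4,6] = [4,6] − [1,6] + [1,4].
This gives a 27×18 integer matrix of rank 18; reducing to Smith normal form yields diagonal entries (1,1,1,1,1,1,1,1,1,1,1,1,1,1,1,1,1,2).

Reading off H_k = ker ∂_k / im ∂_{k+1}:

  H_0: rank C_0 − rank ∂_1 = 9 − 8 = 1, and the invariant factors of ∂_1 are all 1, so H_0 = Z.
  H_1: rank ker ∂_1 − rank ∂_2 = (27 − 8) − 18 = 1, and ∂_2 has invariant factor 2 > 1, so H_1 = Z ⊕ Z/2.
  H_2: rank ker ∂_2 − rank ∂_3 = (18 − 18) − 0 = 0, and there is no ∂_3, so H_2 = 0.

(K is a triangulation of the Klein bottle.)

H_0 ≅ Z,  H_1 ≅ Z ⊕ Z/2,  H_2 = 0.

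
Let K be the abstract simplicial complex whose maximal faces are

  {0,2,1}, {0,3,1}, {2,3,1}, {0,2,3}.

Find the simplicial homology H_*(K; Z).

H_0 ≅ Z,  H_1 = 0,  H_2 ≅ Z.

Order the vertices as 0 < 1 < 2 < 3. Listing each simplex with vertices in this order, K has dimension 2 with simplices:

  0-simplices (4): [0], [1], [2], [3]
  1-simplices (6): [0,1], [0,2], [0,3], [1,2], [1,3], [2,3]
  2-simplices (4): [0,1,2], [0,1,3], [0,2,3], [1,2,3]

Hence C_0 ≅ Z^4, C_1 ≅ Z^6, C_2 ≅ Z^4.

Boundary ∂_1: C_1 → C_0 sends each edge [p,q] (with p < q) to q − p. For instance
  ∂[0,1] = [1] − [0].
This gives a 4×6 integer matrix of rank 3; reducing to Smith normal form yields diagonal entries (1,1,1).

∂_2: C_2 → C_1 maps a triangle to the signed sum of its edges. For instance
  ∂[0,1,3] = [1,3] − [0,3] + [0,1],
  ∂[0,2,3] = [2,3] − [0,3] + [0,2].
The 6×4 boundary matrix has rank 3 and Smith normal form diag(1,1,1).

Reading off H_k = ker ∂_k / im ∂_{k+1}:

  H_0: rank C_0 − rank ∂_1 = 4 − 3 = 1, and the invariant factors of ∂_1 are all 1, so H_0 = Z.
  H_1: rank ker ∂_1 − rank ∂_2 = (6 − 3) − 3 = 0, and the invariant factors of ∂_2 are all 1, so H_1 = 0.
  H_2: rank ker ∂_2 − rank ∂_3 = (4 − 3) − 0 = 1, and there is no ∂_3, so H_2 = Z.

As a check, the Euler characteristic is 4 − 6 + 4 = 2, which agrees with 1 − 0 + 1 = 2.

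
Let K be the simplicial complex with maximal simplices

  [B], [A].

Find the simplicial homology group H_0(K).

Fix the vertex order A < B and write every simplex with vertices in increasing order. Then dim K = 0 and the simplices of K are:

  0-simplices (2): A, B

so the chain groups are C_0 ≅ Z^2.

Now H_k = ker ∂_k / im ∂_{k+1}, so:

  H_0: rank C_0 − rank ∂_1 = 2 − 0 = 2, and there is no ∂_1, so H_0 = Z^2.

(K is a triangulation of a set of 2 points.)

H_0 = Z^2.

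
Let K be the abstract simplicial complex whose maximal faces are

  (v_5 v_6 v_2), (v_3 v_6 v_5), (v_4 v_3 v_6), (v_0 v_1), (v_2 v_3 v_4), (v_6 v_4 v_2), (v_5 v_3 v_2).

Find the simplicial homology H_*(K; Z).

H_0 ≅ Z^2,  H_1 = 0,  H_2 ≅ Z.

K has 7 vertices, 10 edges, 6 triangles.
rank ∂_0 = 0, rank ∂_1 = 5 ⇒ b_0 = 7 − 0 − 5 = 2; all invariant factors of ∂_1 are 1 so no torsion. So H_0 ≅ Z^2.
rank ∂_1 = 5, rank ∂_2 = 5 ⇒ b_1 = 10 − 5 − 5 = 0; all invariant factors of ∂_2 are 1 so no torsion. So H_1 ≅ 0.
rank ∂_2 = 5, rank ∂_3 = 0 ⇒ b_2 = 6 − 5 − 0 = 1. So H_2 ≅ Z.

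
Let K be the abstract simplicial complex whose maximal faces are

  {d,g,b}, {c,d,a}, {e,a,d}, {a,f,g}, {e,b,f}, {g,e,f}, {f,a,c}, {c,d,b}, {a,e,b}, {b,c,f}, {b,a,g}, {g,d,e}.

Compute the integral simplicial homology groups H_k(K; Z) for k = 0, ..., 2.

We work with the vertex ordering a < b < c < d < e < f < g. The simplices of K, each written with vertices in increasing order, are:

  0-simplices (7): a, b, c, d, e, f, g
  1-simplices (18): ab, ac, ad, ae, af, ag, bc, bd, be, bf, bg, cd, cf, de, dg, ef, eg, fg
  2-simplices (12): abe, abg, acd, acf, ade, afg, bcd, bcf, bdg, bef, deg, efg

Hence C_0 ≅ Z^7, C_1 ≅ Z^18, C_2 ≅ Z^12.

The boundary map ∂_1: C_1 → C_0 is given by ∂[p,q] = [q] − [p]. For instance
  ∂ef = f − e.
This gives a 7×18 integer matrix of rank 6; reducing to Smith normal form yields diagonal entries (1,1,1,1,1,1).

∂_2: C_2 → C_1 acts by ∂[p,q,r] = [q,r] − [p,r] + [p,q]. For instance
  ∂efg = fg − eg + ef,
  ∂acd = cd − ad + ac.
The resulting 18×12 matrix has rank 12, and its Smith normal form has invariant factors (1,1,1,1,1,1,1,1,1,1,1,2).

From H_k ≅ ker(∂_k) / im(∂_{k+1}) we obtain:

  H_0: rank C_0 − rank ∂_1 = 7 − 6 = 1, and the invariant factors of ∂_1 are all 1, so H_0 ≅ Z.
  H_1: rank ker ∂_1 − rank ∂_2 = (18 − 6) − 12 = 0, and ∂_2 has invariant factor 2 > 1, so H_1 ≅ Z/2.
  H_2: rank ker ∂_2 − rank ∂_3 = (12 − 12) − 0 = 0, and there is no ∂_3, so H_2 ≅ 0.

(K is a triangulation of the real projective plane RP^2.)

H_0 = Z,  H_1 = Z/2,  H_2 = 0.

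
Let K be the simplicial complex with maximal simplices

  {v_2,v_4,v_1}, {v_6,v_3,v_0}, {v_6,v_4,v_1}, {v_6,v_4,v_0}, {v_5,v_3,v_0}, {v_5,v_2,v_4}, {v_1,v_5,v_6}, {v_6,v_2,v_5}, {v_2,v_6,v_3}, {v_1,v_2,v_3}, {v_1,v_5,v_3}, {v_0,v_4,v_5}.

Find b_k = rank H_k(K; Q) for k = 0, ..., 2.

b_0 = 1, b_1 = 0, b_2 = 0.

Take the total order v_0 < v_1 < v_2 < v_3 < v_4 < v_5 < v_6 on the vertex set. Then K (dimension 2) consists of the simplices:

  0-simplices (7): [v_0], [v_1], [v_2], [v_3], [v_4], [v_5], [v_6]
  1-simplices (18): (18 of them)
  2-simplices (12): (12 of them)

Hence C_0 ≅ Z^7, C_1 ≅ Z^18, C_2 ≅ Z^12.

∂_1: C_1 → C_0 is given by ∂[p,q] = [q] − [p].
The 7×18 boundary matrix has rank 6 and Smith normal form diag(1,1,1,1,1,1).

Boundary ∂_2: C_2 → C_1 acts by ∂[p,q,r] = [q,r] − [p,r] + [p,q]. For instance
  ∂[v_2,v_5,v_6] = [v_5,v_6] − [v_2,v_6] + [v_2,v_5],
  ∂[v_1,v_2,v_3] = [v_2,v_3] − [v_1,v_3] + [v_1,v_2].
The 18×12 boundary matrix has rank 12 and Smith normal form diag(1,1,1,1,1,1,1,1,1,1,1,2).

Computing H_k = (kernel of ∂_k) / (image of ∂_{k+1}):

  H_0: rank C_0 − rank ∂_1 = 7 − 6 = 1, and the invariant factors of ∂_1 are all 1, so H_0 = Z.
  H_1: rank ker ∂_1 − rank ∂_2 = (18 − 6) − 12 = 0, and ∂_2 has invariant factor 2 > 1, so H_1 = Z/2.
  H_2: rank ker ∂_2 − rank ∂_3 = (12 − 12) − 0 = 0, and there is no ∂_3, so H_2 = 0.

As a check, the Euler characteristic is 7 − 18 + 12 = 1, which agrees with 1 − 0 + 0 = 1.
(K is a triangulation of the real projective plane RP^2.)

Hence the Betti numbers are b_0 = 1, b_1 = 0, b_2 = 0.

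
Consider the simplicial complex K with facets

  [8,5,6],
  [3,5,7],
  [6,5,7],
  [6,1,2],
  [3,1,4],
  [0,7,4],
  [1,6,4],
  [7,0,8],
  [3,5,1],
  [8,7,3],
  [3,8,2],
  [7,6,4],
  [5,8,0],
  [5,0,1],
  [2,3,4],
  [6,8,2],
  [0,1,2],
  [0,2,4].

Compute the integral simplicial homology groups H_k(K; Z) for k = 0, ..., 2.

K has 9 vertices, 27 edges, 18 triangles.
rank ∂_0 = 0, rank ∂_1 = 8 ⇒ b_0 = 9 − 0 − 8 = 1; all invariant factors of ∂_1 are 1 so no torsion. So H_0 = Z.
rank ∂_1 = 8, rank ∂_2 = 18 ⇒ b_1 = 27 − 8 − 18 = 1; ∂_2 has invariant factor(s) [2] giving torsion. So H_1 = Z × Z/2.
rank ∂_2 = 18, rank ∂_3 = 0 ⇒ b_2 = 18 − 18 − 0 = 0. So H_2 = 0.

H_0 ≅ Z,  H_1 ≅ Z × Z/2,  H_2 = 0.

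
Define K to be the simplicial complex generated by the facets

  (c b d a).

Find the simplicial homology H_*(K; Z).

Take the total order a < b < c < d on the vertex set. Then K (dimension 3) consists of the simplices:

  0-simplices (4): a, b, c, d
  1-simplices (6): ab, ac, ad, bc, bd, cd
  2-simplices (4): abc, abd, acd, bcd
  3-simplices (1): abcd

Hence C_0 ≅ Z^4, C_1 ≅ Z^6, C_2 ≅ Z^4, C_3 ≅ Z^1.

The boundary map ∂_1: C_1 → C_0 maps an edge to its endpoints' difference, ∂[p,q] = q − p. For instance
  ∂ab = b − a.
As a 4×6 matrix over Z this has rank 3, with invariant factors (1,1,1).

The boundary map ∂_2: C_2 → C_1 sends each 2-simplex [p,q,r] to [q,r] − [p,r] + [p,q]. For instance
  ∂abc = bc − ac + ab,
  ∂bcd = cd − bd + bc.
This gives a 6×4 integer matrix of rank 3; reducing to Smith normal form yields diagonal entries (1,1,1).

Boundary ∂_3: C_3 → C_2 sends each 3-simplex σ to the alternating sum Σ_i (−1)^i (σ with its i-th vertex removed). For instance
  ∂abcd = bcd − acd + abd − abc.
This gives a 4×1 integer matrix of rank 1; reducing to Smith normal form yields diagonal entries (1).

Reading off H_k = ker ∂_k / im ∂_{k+1}:

  H_0: rank C_0 − rank ∂_1 = 4 − 3 = 1, and the invariant factors of ∂_1 are all 1, so H_0 = Z.
  H_1: rank ker ∂_1 − rank ∂_2 = (6 − 3) − 3 = 0, and the invariant factors of ∂_2 are all 1, so H_1 = 0.
  H_2: rank ker ∂_2 − rank ∂_3 = (4 − 3) − 1 = 0, and the invariant factors of ∂_3 are all 1, so H_2 = 0.
  H_3: rank ker ∂_3 − rank ∂_4 = (1 − 1) − 0 = 0, and there is no ∂_4, so H_3 = 0.

(K is a triangulation of the 3-simplex.)

H_0 = Z,  H_1 = 0,  H_2 = 0,  H_3 = 0.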